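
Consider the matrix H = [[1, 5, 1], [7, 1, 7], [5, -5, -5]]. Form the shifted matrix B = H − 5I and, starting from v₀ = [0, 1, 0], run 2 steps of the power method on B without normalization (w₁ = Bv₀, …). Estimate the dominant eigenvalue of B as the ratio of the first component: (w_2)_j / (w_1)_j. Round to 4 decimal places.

B = H − 5I has rows (-4, 5, 1); (7, -4, 7); (5, -5, -10)
w1 = Bv₀ = (5, -4, -5)
w2 = Bw1 = (-45, 16, 95)
Ratio: -45/5 = -9.0000

μ ≈ -9.0000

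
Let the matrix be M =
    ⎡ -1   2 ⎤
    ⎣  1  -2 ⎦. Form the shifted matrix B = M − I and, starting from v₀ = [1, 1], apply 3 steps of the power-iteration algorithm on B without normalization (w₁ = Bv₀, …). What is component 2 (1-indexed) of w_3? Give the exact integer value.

-22

B = M − I has rows (-2, 2); (1, -3)
w1 = Bv₀ = ((-2)·1 + 2·1; 1·1 + (-3)·1) = (0, -2)
w2 = Bw1 = ((-2)·0 + 2·(-2); 1·0 + (-3)·(-2)) = (-4, 6)
w3 = Bw2 = (20, -22)
Requested component of w3: -22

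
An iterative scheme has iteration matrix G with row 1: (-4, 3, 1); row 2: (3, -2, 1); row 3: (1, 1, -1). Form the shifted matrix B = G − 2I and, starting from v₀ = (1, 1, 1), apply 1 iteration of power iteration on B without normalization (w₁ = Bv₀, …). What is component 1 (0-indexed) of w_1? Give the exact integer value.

0

B = G − 2I has rows (-6, 3, 1); (3, -4, 1); (1, 1, -3)
w1 = Bv₀ = ((-6)·1 + 3·1 + 1·1; 3·1 + (-4)·1 + 1·1; 1·1 + 1·1 + (-3)·1) = (-2, 0, -1)
Requested component of w1: 0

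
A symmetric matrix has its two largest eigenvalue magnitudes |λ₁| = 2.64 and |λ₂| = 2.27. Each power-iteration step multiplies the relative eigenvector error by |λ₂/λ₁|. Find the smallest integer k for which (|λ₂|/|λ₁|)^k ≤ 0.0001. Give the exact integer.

|λ₂/λ₁| = 2.27/2.64 = 0.85985
Need k ≥ ln(0.0001) / ln(0.85985) = -9.2103 / -0.1510 ≈ 60.996
Smallest integer k satisfying the bound: 61

61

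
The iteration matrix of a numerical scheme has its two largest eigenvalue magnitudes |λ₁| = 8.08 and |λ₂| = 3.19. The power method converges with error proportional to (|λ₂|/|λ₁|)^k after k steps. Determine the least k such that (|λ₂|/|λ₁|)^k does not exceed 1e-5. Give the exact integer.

|λ₂/λ₁| = 3.19/8.08 = 0.39480
Need k ≥ ln(1e-5) / ln(0.39480) = -11.5129 / -0.9294 ≈ 12.388
Smallest integer k satisfying the bound: 13

13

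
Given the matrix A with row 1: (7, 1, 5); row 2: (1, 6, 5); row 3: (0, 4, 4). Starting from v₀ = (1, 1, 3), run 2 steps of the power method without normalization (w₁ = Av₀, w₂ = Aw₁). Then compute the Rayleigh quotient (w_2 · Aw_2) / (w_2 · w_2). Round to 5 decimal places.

w1 = Av₀ = (23, 22, 16)
w2 = Aw1 = (263, 235, 152)
Aw2 = (2836, 2433, 1548)
w2·Aw2 = 263·2836 + 235·2433 + 152·1548 = 1552919; w2·w2 = 263·263 + 235·235 + 152·152 = 147498
λ ≈ 1552919/147498 = 10.52841

10.52841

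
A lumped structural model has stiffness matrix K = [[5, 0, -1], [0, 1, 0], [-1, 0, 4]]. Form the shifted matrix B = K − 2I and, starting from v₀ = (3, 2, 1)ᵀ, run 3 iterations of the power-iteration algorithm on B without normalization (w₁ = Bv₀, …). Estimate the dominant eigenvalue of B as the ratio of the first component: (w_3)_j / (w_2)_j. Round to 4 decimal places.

3.4000

B = K − 2I has rows (3, 0, -1); (0, -1, 0); (-1, 0, 2)
w1 = Bv₀ = (8, -2, -1)
w2 = Bw1 = (25, 2, -10)
w3 = Bw2 = (85, -2, -45)
Ratio: 85/25 = 3.4000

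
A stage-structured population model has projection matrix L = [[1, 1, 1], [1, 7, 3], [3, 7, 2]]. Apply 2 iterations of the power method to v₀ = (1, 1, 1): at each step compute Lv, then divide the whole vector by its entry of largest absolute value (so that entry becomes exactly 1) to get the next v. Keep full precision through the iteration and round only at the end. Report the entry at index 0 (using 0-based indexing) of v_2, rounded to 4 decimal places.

0.2241

Lv0 = (3.00000, 11.00000, 12.00000); divide by 12.00000 → v1 = (0.25000, 0.91667, 1.00000)
Lv1 = (2.16667, 9.66667, 9.16667); divide by 9.66667 → v2 = (0.22414, 1.00000, 0.94828)
Requested entry of v2: 26/116 = 0.2241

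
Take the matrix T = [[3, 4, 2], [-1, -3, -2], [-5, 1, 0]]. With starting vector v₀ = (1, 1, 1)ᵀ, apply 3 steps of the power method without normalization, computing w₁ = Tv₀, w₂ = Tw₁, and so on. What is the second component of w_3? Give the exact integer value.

56

w1 = Tv₀ = (3·1 + 4·1 + 2·1; (-1)·1 + (-3)·1 + (-2)·1; (-5)·1 + 1·1 + 0·1) = (9, -6, -4)
w2 = Tw1 = (3·9 + 4·(-6) + 2·(-4); (-1)·9 + (-3)·(-6) + (-2)·(-4); (-5)·9 + 1·(-6) + 0·(-4)) = (-5, 17, -51)
w3 = Tw2 = (-49, 56, 42)
The requested component of w3 is 56.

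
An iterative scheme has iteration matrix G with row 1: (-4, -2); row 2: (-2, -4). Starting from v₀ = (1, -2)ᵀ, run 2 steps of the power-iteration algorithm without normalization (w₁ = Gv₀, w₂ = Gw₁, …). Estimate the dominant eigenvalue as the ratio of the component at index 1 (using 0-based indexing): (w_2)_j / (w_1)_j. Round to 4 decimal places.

w1 = Gv₀ = ((-4)·1 + (-2)·(-2); (-2)·1 + (-4)·(-2)) = (0, 6)
w2 = Gw1 = ((-4)·0 + (-2)·6; (-2)·0 + (-4)·6) = (-12, -24)
Ratio at component: -24 / 6 = -4.0000

λ ≈ -4.0000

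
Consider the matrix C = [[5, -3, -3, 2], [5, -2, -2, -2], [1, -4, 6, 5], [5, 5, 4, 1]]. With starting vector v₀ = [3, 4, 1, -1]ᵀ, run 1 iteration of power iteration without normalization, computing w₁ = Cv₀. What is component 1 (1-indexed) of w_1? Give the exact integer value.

w1 = Cv₀ = (5·3 + (-3)·4 + (-3)·1 + 2·(-1); 5·3 + (-2)·4 + (-2)·1 + (-2)·(-1); 1·3 + (-4)·4 + 6·1 + 5·(-1); 5·3 + 5·4 + 4·1 + 1·(-1)) = (-2, 7, -12, 38)
The requested component of w1 is -2.

-2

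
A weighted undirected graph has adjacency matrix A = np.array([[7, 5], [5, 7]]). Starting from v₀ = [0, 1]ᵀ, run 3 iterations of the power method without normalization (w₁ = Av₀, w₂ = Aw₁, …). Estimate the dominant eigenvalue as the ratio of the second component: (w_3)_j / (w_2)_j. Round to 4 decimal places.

w1 = Av₀ = (5, 7)
w2 = Aw1 = (70, 74)
w3 = Aw2 = (860, 868)
Ratio at component: 868 / 74 = 11.7297

11.7297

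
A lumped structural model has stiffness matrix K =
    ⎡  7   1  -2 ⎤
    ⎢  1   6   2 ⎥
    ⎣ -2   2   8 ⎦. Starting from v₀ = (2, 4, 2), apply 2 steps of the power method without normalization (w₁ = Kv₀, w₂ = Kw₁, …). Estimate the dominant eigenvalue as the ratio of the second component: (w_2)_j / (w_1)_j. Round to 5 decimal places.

λ ≈ 7.80000

w1 = Kv₀ = (7·2 + 1·4 + (-2)·2; 1·2 + 6·4 + 2·2; (-2)·2 + 2·4 + 8·2) = (14, 30, 20)
w2 = Kw1 = (7·14 + 1·30 + (-2)·20; 1·14 + 6·30 + 2·20; (-2)·14 + 2·30 + 8·20) = (88, 234, 192)
Ratio at component: 234 / 30 = 7.80000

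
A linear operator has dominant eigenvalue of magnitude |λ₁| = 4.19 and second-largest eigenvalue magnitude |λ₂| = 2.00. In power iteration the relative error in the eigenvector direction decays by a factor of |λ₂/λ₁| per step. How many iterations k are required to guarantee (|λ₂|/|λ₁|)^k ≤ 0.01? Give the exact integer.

7

|λ₂/λ₁| = 2.00/4.19 = 0.47733
Need k ≥ ln(0.01) / ln(0.47733) = -4.6052 / -0.7396 ≈ 6.227
Smallest integer k satisfying the bound: 7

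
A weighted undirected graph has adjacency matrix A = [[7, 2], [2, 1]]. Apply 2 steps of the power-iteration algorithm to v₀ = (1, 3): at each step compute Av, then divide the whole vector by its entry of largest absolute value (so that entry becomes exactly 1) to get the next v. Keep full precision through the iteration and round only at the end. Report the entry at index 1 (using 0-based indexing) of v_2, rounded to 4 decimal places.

0.3069

Av0 = (13.00000, 5.00000); divide by 13.00000 → v1 = (1.00000, 0.38462)
Av1 = (7.76923, 2.38462); divide by 7.76923 → v2 = (1.00000, 0.30693)
Requested entry of v2: 31/101 = 0.3069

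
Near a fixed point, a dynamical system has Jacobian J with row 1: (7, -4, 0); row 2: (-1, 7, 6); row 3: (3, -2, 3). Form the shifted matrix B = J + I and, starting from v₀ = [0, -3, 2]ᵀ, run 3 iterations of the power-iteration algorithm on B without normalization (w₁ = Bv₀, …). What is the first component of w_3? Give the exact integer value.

B = J + I has rows (8, -4, 0); (-1, 8, 6); (3, -2, 4)
w1 = Bv₀ = (8·0 + (-4)·(-3) + 0·2; (-1)·0 + 8·(-3) + 6·2; 3·0 + (-2)·(-3) + 4·2) = (12, -12, 14)
w2 = Bw1 = (8·12 + (-4)·(-12) + 0·14; (-1)·12 + 8·(-12) + 6·14; 3·12 + (-2)·(-12) + 4·14) = (144, -24, 116)
w3 = Bw2 = (1248, 360, 944)
Requested component of w3: 1248

1248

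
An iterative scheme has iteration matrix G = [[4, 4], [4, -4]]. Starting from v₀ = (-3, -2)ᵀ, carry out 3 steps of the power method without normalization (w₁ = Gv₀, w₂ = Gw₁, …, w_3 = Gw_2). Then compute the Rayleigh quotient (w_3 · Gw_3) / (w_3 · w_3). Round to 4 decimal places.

w1 = Gv₀ = (4·(-3) + 4·(-2); 4·(-3) + (-4)·(-2)) = (-20, -4)
w2 = Gw1 = (4·(-20) + 4·(-4); 4·(-20) + (-4)·(-4)) = (-96, -64)
w3 = Gw2 = (-640, -128)
Gw3 = (-3072, -2048)
w3·Gw3 = (-640)·(-3072) + (-128)·(-2048) = 2228224; w3·w3 = (-640)·(-640) + (-128)·(-128) = 425984
λ ≈ 2228224/425984 = 5.2308

λ ≈ 5.2308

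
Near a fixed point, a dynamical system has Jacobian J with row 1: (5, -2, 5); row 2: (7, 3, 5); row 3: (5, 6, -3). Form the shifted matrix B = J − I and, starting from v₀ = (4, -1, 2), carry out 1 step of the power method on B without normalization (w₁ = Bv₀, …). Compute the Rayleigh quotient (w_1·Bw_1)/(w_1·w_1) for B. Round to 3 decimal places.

B = J − I has rows (4, -2, 5); (7, 2, 5); (5, 6, -4)
w1 = Bv₀ = (4·4 + (-2)·(-1) + 5·2; 7·4 + 2·(-1) + 5·2; 5·4 + 6·(-1) + (-4)·2) = (28, 36, 6)
Bw1 = (70, 298, 332)
w1·Bw1 = 14680; w1·w1 = 2116; μ ≈ 14680/2116 = 6.938

6.938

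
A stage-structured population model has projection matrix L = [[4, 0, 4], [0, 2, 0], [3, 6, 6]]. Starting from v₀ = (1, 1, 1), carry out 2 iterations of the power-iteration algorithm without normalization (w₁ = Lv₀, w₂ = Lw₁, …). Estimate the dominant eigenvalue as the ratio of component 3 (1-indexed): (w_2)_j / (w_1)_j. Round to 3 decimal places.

8.400

w1 = Lv₀ = (4·1 + 0·1 + 4·1; 0·1 + 2·1 + 0·1; 3·1 + 6·1 + 6·1) = (8, 2, 15)
w2 = Lw1 = (4·8 + 0·2 + 4·15; 0·8 + 2·2 + 0·15; 3·8 + 6·2 + 6·15) = (92, 4, 126)
Ratio at component: 126 / 15 = 8.400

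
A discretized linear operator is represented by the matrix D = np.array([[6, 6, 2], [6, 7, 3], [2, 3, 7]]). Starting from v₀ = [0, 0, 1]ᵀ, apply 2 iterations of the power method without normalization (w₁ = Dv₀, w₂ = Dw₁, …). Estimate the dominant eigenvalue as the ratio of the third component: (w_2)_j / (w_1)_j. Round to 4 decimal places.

8.8571

w1 = Dv₀ = (6·0 + 6·0 + 2·1; 6·0 + 7·0 + 3·1; 2·0 + 3·0 + 7·1) = (2, 3, 7)
w2 = Dw1 = (6·2 + 6·3 + 2·7; 6·2 + 7·3 + 3·7; 2·2 + 3·3 + 7·7) = (44, 54, 62)
Ratio at component: 62 / 7 = 8.8571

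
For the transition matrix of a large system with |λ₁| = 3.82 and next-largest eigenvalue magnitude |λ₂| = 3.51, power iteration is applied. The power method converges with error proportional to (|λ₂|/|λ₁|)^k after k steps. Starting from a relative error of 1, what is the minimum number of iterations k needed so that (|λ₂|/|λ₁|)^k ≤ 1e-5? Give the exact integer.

137

|λ₂/λ₁| = 3.51/3.82 = 0.91885
Need k ≥ ln(1e-5) / ln(0.91885) = -11.5129 / -0.0846 ≈ 136.031
Smallest integer k satisfying the bound: 137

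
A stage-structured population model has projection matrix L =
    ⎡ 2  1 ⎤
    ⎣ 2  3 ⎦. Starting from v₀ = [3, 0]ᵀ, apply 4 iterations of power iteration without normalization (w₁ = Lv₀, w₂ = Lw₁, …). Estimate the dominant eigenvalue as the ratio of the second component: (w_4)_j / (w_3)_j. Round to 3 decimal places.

4.048

w1 = Lv₀ = (6, 6)
w2 = Lw1 = (18, 30)
w3 = Lw2 = (66, 126)
w4 = Lw3 = (258, 510)
Ratio at component: 510 / 126 = 4.048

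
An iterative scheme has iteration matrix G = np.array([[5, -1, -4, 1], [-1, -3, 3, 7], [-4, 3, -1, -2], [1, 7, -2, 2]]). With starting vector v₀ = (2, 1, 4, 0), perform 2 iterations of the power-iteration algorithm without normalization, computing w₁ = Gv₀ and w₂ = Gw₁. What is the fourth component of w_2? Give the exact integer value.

62

w1 = Gv₀ = (5·2 + (-1)·1 + (-4)·4 + 1·0; (-1)·2 + (-3)·1 + 3·4 + 7·0; (-4)·2 + 3·1 + (-1)·4 + (-2)·0; 1·2 + 7·1 + (-2)·4 + 2·0) = (-7, 7, -9, 1)
w2 = Gw1 = (5·(-7) + (-1)·7 + (-4)·(-9) + 1·1; (-1)·(-7) + (-3)·7 + 3·(-9) + 7·1; (-4)·(-7) + 3·7 + (-1)·(-9) + (-2)·1; 1·(-7) + 7·7 + (-2)·(-9) + 2·1) = (-5, -34, 56, 62)
The requested component of w2 is 62.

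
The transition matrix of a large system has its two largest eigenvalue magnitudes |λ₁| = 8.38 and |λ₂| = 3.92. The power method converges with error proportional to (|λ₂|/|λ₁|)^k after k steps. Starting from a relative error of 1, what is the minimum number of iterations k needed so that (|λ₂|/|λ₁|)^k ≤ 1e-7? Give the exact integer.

22

|λ₂/λ₁| = 3.92/8.38 = 0.46778
Need k ≥ ln(1e-7) / ln(0.46778) = -16.1181 / -0.7598 ≈ 21.215
Smallest integer k satisfying the bound: 22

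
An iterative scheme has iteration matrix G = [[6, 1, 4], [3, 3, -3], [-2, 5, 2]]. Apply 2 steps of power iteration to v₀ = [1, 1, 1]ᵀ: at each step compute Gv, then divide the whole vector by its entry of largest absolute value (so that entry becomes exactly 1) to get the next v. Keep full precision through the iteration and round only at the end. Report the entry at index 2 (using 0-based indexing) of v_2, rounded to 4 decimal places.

0.0337

Gv0 = (11.00000, 3.00000, 5.00000); divide by 11.00000 → v1 = (1.00000, 0.27273, 0.45455)
Gv1 = (8.09091, 2.45455, 0.27273); divide by 8.09091 → v2 = (1.00000, 0.30337, 0.03371)
Requested entry of v2: 3/89 = 0.0337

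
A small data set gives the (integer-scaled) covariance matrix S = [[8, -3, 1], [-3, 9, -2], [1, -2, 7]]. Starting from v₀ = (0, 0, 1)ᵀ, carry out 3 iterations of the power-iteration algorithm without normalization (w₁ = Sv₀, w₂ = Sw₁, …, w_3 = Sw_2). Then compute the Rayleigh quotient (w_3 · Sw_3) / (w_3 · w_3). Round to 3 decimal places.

11.886

w1 = Sv₀ = (8·0 + (-3)·0 + 1·1; (-3)·0 + 9·0 + (-2)·1; 1·0 + (-2)·0 + 7·1) = (1, -2, 7)
w2 = Sw1 = (8·1 + (-3)·(-2) + 1·7; (-3)·1 + 9·(-2) + (-2)·7; 1·1 + (-2)·(-2) + 7·7) = (21, -35, 54)
w3 = Sw2 = (327, -486, 469)
Sw3 = (4543, -6293, 4582)
w3·Sw3 = 327·4543 + (-486)·(-6293) + 469·4582 = 6692917; w3·w3 = 327·327 + (-486)·(-486) + 469·469 = 563086
λ ≈ 6692917/563086 = 11.886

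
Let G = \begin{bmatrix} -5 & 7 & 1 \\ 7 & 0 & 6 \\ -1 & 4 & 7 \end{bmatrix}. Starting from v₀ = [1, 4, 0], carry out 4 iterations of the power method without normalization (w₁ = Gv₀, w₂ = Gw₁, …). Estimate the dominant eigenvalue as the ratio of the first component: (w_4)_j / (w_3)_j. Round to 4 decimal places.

w1 = Gv₀ = ((-5)·1 + 7·4 + 1·0; 7·1 + 0·4 + 6·0; (-1)·1 + 4·4 + 7·0) = (23, 7, 15)
w2 = Gw1 = ((-5)·23 + 7·7 + 1·15; 7·23 + 0·7 + 6·15; (-1)·23 + 4·7 + 7·15) = (-51, 251, 110)
w3 = Gw2 = (2122, 303, 1825)
w4 = Gw3 = (-6664, 25804, 11865)
Ratio at component: -6664 / 2122 = -3.1404

-3.1404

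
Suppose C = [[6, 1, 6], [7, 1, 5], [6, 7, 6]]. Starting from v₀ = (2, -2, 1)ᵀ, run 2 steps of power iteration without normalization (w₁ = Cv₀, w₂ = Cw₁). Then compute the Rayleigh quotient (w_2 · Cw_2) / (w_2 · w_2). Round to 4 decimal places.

λ ≈ 14.8953

w1 = Cv₀ = (6·2 + 1·(-2) + 6·1; 7·2 + 1·(-2) + 5·1; 6·2 + 7·(-2) + 6·1) = (16, 17, 4)
w2 = Cw1 = (6·16 + 1·17 + 6·4; 7·16 + 1·17 + 5·4; 6·16 + 7·17 + 6·4) = (137, 149, 239)
Cw2 = (2405, 2303, 3299)
w2·Cw2 = 137·2405 + 149·2303 + 239·3299 = 1461093; w2·w2 = 137·137 + 149·149 + 239·239 = 98091
λ ≈ 1461093/98091 = 14.8953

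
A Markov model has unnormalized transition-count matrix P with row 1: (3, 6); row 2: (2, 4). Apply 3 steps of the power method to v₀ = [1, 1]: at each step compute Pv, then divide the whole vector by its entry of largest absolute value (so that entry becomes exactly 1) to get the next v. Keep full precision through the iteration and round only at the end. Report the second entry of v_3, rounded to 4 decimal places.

Pv0 = (9.00000, 6.00000); divide by 9.00000 → v1 = (1.00000, 0.66667)
Pv1 = (7.00000, 4.66667); divide by 7.00000 → v2 = (1.00000, 0.66667)
Pv2 = (7.00000, 4.66667); divide by 7.00000 → v3 = (1.00000, 0.66667)
Requested entry of v3: 294/441 = 0.6667

0.6667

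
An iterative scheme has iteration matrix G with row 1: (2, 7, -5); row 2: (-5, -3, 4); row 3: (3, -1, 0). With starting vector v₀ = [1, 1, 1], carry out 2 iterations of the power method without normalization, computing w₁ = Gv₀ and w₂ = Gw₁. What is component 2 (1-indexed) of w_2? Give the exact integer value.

w1 = Gv₀ = (4, -4, 2)
w2 = Gw1 = (-30, 0, 16)
The requested component of w2 is 0.

0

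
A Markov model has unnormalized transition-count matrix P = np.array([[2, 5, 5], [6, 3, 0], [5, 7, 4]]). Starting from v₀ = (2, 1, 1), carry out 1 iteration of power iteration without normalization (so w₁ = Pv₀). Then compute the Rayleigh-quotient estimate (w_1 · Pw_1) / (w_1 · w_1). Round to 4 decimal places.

w1 = Pv₀ = (2·2 + 5·1 + 5·1; 6·2 + 3·1 + 0·1; 5·2 + 7·1 + 4·1) = (14, 15, 21)
Pw1 = (208, 129, 259)
w1·Pw1 = 14·208 + 15·129 + 21·259 = 10286; w1·w1 = 14·14 + 15·15 + 21·21 = 862
λ ≈ 10286/862 = 11.9327

λ ≈ 11.9327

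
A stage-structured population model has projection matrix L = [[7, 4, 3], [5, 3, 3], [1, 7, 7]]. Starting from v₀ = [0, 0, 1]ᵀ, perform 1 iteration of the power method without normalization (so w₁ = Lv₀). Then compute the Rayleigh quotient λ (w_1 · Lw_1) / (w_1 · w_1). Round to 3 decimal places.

12.060

w1 = Lv₀ = (7·0 + 4·0 + 3·1; 5·0 + 3·0 + 3·1; 1·0 + 7·0 + 7·1) = (3, 3, 7)
Lw1 = (54, 45, 73)
w1·Lw1 = 3·54 + 3·45 + 7·73 = 808; w1·w1 = 3·3 + 3·3 + 7·7 = 67
λ ≈ 808/67 = 12.060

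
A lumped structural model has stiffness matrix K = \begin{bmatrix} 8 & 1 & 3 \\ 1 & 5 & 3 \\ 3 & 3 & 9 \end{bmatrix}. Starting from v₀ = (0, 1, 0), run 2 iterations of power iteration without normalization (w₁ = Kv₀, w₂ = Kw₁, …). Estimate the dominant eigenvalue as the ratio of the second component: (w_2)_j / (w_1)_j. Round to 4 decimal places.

w1 = Kv₀ = (1, 5, 3)
w2 = Kw1 = (22, 35, 45)
Ratio at component: 35 / 5 = 7.0000

λ ≈ 7.0000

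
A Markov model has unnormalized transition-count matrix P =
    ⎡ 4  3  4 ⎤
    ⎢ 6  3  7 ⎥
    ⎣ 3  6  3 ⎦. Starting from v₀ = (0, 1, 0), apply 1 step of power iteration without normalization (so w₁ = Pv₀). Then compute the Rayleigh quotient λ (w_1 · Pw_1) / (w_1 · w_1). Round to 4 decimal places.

w1 = Pv₀ = (3, 3, 6)
Pw1 = (45, 69, 45)
w1·Pw1 = 3·45 + 3·69 + 6·45 = 612; w1·w1 = 3·3 + 3·3 + 6·6 = 54
λ ≈ 612/54 = 11.3333

11.3333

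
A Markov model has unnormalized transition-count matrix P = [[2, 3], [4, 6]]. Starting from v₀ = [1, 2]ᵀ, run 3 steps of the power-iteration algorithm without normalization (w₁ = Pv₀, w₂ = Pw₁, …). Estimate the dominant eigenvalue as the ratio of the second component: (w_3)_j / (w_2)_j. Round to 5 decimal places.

8.00000

w1 = Pv₀ = (2·1 + 3·2; 4·1 + 6·2) = (8, 16)
w2 = Pw1 = (2·8 + 3·16; 4·8 + 6·16) = (64, 128)
w3 = Pw2 = (512, 1024)
Ratio at component: 1024 / 128 = 8.00000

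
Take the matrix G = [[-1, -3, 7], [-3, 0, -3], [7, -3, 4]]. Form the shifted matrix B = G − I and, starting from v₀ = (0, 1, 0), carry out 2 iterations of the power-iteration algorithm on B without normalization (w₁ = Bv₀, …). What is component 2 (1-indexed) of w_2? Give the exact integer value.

19

B = G − I has rows (-2, -3, 7); (-3, -1, -3); (7, -3, 3)
w1 = Bv₀ = (-3, -1, -3)
w2 = Bw1 = (-12, 19, -27)
Requested component of w2: 19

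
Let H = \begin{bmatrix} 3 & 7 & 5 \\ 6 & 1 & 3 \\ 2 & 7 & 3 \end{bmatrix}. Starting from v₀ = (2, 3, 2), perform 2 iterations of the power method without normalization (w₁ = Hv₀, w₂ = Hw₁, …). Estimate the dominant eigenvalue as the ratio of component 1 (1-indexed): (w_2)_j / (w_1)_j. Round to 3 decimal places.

λ ≈ 11.162

w1 = Hv₀ = (3·2 + 7·3 + 5·2; 6·2 + 1·3 + 3·2; 2·2 + 7·3 + 3·2) = (37, 21, 31)
w2 = Hw1 = (3·37 + 7·21 + 5·31; 6·37 + 1·21 + 3·31; 2·37 + 7·21 + 3·31) = (413, 336, 314)
Ratio at component: 413 / 37 = 11.162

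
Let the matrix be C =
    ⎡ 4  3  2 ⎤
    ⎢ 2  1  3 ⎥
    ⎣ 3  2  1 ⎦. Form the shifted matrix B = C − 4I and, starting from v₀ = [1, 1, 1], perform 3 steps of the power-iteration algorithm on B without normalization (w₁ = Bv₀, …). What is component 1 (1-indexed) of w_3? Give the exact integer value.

56

B = C − 4I has rows (0, 3, 2); (2, -3, 3); (3, 2, -3)
w1 = Bv₀ = (0·1 + 3·1 + 2·1; 2·1 + (-3)·1 + 3·1; 3·1 + 2·1 + (-3)·1) = (5, 2, 2)
w2 = Bw1 = (0·5 + 3·2 + 2·2; 2·5 + (-3)·2 + 3·2; 3·5 + 2·2 + (-3)·2) = (10, 10, 13)
w3 = Bw2 = (56, 29, 11)
Requested component of w3: 56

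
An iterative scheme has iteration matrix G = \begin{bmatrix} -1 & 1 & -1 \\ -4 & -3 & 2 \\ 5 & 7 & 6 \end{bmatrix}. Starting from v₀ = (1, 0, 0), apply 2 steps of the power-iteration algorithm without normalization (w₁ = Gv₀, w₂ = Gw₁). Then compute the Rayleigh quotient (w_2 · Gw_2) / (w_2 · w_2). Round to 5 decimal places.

w1 = Gv₀ = ((-1)·1 + 1·0 + (-1)·0; (-4)·1 + (-3)·0 + 2·0; 5·1 + 7·0 + 6·0) = (-1, -4, 5)
w2 = Gw1 = ((-1)·(-1) + 1·(-4) + (-1)·5; (-4)·(-1) + (-3)·(-4) + 2·5; 5·(-1) + 7·(-4) + 6·5) = (-8, 26, -3)
Gw2 = (37, -52, 124)
w2·Gw2 = (-8)·37 + 26·(-52) + (-3)·124 = -2020; w2·w2 = (-8)·(-8) + 26·26 + (-3)·(-3) = 749
λ ≈ -2020/749 = -2.69693

λ ≈ -2.69693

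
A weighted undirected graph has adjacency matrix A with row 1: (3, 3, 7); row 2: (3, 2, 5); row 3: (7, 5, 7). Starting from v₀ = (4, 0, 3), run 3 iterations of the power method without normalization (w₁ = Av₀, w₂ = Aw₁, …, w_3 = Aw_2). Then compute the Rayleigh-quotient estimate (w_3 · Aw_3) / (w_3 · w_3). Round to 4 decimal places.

w1 = Av₀ = (33, 27, 49)
w2 = Aw1 = (523, 398, 709)
w3 = Aw2 = (7726, 5910, 10614)
Aw3 = (115206, 88068, 157930)
w3·Aw3 = 7726·115206 + 5910·88068 + 10614·157930 = 3086832456; w3·w3 = 7726·7726 + 5910·5910 + 10614·10614 = 207276172
λ ≈ 3086832456/207276172 = 14.8924

λ ≈ 14.8924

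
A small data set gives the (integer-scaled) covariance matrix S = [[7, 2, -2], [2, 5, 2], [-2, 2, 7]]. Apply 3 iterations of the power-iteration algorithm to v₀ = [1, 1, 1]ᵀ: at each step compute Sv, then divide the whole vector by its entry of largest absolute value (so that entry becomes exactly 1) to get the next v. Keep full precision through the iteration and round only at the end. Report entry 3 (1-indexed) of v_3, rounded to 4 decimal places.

Sv0 = (7.00000, 9.00000, 7.00000); divide by 9.00000 → v1 = (0.77778, 1.00000, 0.77778)
Sv1 = (5.88889, 8.11111, 5.88889); divide by 8.11111 → v2 = (0.72603, 1.00000, 0.72603)
Sv2 = (5.63014, 7.90411, 5.63014); divide by 7.90411 → v3 = (0.71231, 1.00000, 0.71231)
Requested entry of v3: 411/577 = 0.7123

0.7123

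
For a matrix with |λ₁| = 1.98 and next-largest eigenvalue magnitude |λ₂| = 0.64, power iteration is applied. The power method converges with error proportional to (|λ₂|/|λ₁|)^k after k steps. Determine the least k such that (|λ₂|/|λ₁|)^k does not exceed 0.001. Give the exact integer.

|λ₂/λ₁| = 0.64/1.98 = 0.32323
Need k ≥ ln(0.001) / ln(0.32323) = -6.9078 / -1.1294 ≈ 6.116
Smallest integer k satisfying the bound: 7

7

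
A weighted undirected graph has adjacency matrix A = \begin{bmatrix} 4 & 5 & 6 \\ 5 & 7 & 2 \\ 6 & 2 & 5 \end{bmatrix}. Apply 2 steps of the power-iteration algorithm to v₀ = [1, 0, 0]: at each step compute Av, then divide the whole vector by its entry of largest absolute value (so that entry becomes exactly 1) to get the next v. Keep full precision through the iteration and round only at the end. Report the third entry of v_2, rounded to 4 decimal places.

Av0 = (4.00000, 5.00000, 6.00000); divide by 6.00000 → v1 = (0.66667, 0.83333, 1.00000)
Av1 = (12.83333, 11.16667, 10.66667); divide by 12.83333 → v2 = (1.00000, 0.87013, 0.83117)
Requested entry of v2: 64/77 = 0.8312

0.8312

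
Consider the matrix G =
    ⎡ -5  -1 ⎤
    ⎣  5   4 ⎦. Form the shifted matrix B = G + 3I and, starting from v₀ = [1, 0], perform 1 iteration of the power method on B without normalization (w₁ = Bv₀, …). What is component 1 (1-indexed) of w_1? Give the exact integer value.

B = G + 3I has rows (-2, -1); (5, 7)
w1 = Bv₀ = ((-2)·1 + (-1)·0; 5·1 + 7·0) = (-2, 5)
Requested component of w1: -2

-2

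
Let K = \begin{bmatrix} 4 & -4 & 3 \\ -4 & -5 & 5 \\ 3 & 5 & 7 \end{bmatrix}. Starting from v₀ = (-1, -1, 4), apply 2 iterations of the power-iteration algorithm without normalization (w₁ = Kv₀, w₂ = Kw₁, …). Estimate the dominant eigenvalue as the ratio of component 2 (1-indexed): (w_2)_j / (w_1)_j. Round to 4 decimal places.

λ ≈ -3.2069

w1 = Kv₀ = (4·(-1) + (-4)·(-1) + 3·4; (-4)·(-1) + (-5)·(-1) + 5·4; 3·(-1) + 5·(-1) + 7·4) = (12, 29, 20)
w2 = Kw1 = (4·12 + (-4)·29 + 3·20; (-4)·12 + (-5)·29 + 5·20; 3·12 + 5·29 + 7·20) = (-8, -93, 321)
Ratio at component: -93 / 29 = -3.2069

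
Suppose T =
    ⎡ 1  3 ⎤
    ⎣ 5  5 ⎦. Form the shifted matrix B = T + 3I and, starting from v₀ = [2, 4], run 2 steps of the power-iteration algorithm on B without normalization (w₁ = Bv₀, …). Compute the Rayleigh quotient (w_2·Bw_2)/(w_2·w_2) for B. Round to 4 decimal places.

B = T + 3I has rows (4, 3); (5, 8)
w1 = Bv₀ = (4·2 + 3·4; 5·2 + 8·4) = (20, 42)
w2 = Bw1 = (4·20 + 3·42; 5·20 + 8·42) = (206, 436)
Bw2 = (2132, 4518)
w2·Bw2 = 2409040; w2·w2 = 232532; μ ≈ 2409040/232532 = 10.3600

μ ≈ 10.3600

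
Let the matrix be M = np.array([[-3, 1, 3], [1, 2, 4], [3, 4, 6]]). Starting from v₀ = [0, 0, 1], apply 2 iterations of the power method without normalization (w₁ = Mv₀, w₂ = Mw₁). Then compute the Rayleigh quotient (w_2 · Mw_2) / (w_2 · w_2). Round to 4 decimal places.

w1 = Mv₀ = ((-3)·0 + 1·0 + 3·1; 1·0 + 2·0 + 4·1; 3·0 + 4·0 + 6·1) = (3, 4, 6)
w2 = Mw1 = ((-3)·3 + 1·4 + 3·6; 1·3 + 2·4 + 4·6; 3·3 + 4·4 + 6·6) = (13, 35, 61)
Mw2 = (179, 327, 545)
w2·Mw2 = 13·179 + 35·327 + 61·545 = 47017; w2·w2 = 13·13 + 35·35 + 61·61 = 5115
λ ≈ 47017/5115 = 9.1920

λ ≈ 9.1920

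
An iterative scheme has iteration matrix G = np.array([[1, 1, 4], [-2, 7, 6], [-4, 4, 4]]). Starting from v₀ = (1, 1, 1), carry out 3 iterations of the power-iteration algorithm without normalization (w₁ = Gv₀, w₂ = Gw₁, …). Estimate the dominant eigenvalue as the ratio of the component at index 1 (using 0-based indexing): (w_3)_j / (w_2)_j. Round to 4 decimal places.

λ ≈ 8.6854

w1 = Gv₀ = (1·1 + 1·1 + 4·1; (-2)·1 + 7·1 + 6·1; (-4)·1 + 4·1 + 4·1) = (6, 11, 4)
w2 = Gw1 = (1·6 + 1·11 + 4·4; (-2)·6 + 7·11 + 6·4; (-4)·6 + 4·11 + 4·4) = (33, 89, 36)
w3 = Gw2 = (266, 773, 368)
Ratio at component: 773 / 89 = 8.6854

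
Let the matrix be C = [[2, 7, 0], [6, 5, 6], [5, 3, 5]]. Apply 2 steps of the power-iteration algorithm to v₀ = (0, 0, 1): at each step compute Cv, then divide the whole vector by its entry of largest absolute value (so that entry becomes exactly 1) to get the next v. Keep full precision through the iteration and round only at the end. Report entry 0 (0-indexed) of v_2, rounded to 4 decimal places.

0.7000

Cv0 = (0.00000, 6.00000, 5.00000); divide by 6.00000 → v1 = (0.00000, 1.00000, 0.83333)
Cv1 = (7.00000, 10.00000, 7.16667); divide by 10.00000 → v2 = (0.70000, 1.00000, 0.71667)
Requested entry of v2: 42/60 = 0.7000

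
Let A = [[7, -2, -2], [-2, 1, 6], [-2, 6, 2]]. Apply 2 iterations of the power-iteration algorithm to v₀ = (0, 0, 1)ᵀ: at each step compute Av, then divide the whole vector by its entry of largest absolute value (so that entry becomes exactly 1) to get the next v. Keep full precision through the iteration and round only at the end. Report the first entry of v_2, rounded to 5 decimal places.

Av0 = (-2.000000, 6.000000, 2.000000); divide by 6.000000 → v1 = (-0.333333, 1.000000, 0.333333)
Av1 = (-5.000000, 3.666667, 7.333333); divide by 7.333333 → v2 = (-0.681818, 0.500000, 1.000000)
Requested entry of v2: -30/44 = -0.68182

-0.68182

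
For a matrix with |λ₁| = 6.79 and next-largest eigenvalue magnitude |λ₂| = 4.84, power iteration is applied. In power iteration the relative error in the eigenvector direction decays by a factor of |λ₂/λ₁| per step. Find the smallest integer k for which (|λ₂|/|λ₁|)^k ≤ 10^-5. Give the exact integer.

35

|λ₂/λ₁| = 4.84/6.79 = 0.71281
Need k ≥ ln(10^-5) / ln(0.71281) = -11.5129 / -0.3385 ≈ 34.008
Smallest integer k satisfying the bound: 35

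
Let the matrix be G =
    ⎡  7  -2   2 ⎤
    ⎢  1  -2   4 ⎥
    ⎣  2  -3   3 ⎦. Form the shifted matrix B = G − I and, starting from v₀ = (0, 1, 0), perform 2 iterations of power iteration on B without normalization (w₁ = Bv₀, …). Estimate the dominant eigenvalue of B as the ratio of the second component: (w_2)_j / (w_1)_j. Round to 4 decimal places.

1.6667

B = G − I has rows (6, -2, 2); (1, -3, 4); (2, -3, 2)
w1 = Bv₀ = (-2, -3, -3)
w2 = Bw1 = (-12, -5, -1)
Ratio: -5/-3 = 1.6667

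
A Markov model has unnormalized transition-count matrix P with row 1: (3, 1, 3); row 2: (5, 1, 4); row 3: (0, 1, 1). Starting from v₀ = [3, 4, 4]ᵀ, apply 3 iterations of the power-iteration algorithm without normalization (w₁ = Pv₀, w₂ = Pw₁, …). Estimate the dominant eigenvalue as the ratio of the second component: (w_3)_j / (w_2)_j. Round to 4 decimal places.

w1 = Pv₀ = (25, 35, 8)
w2 = Pw1 = (134, 192, 43)
w3 = Pw2 = (723, 1034, 235)
Ratio at component: 1034 / 192 = 5.3854

λ ≈ 5.3854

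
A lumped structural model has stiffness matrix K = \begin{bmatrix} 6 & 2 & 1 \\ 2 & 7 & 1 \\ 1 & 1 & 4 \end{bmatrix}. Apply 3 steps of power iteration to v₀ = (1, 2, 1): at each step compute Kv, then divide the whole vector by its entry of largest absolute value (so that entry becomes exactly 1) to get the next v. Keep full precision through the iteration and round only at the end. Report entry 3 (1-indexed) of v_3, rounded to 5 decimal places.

Kv0 = (11.000000, 17.000000, 7.000000); divide by 17.000000 → v1 = (0.647059, 1.000000, 0.411765)
Kv1 = (6.294118, 8.705882, 3.294118); divide by 8.705882 → v2 = (0.722973, 1.000000, 0.378378)
Kv2 = (6.716216, 8.824324, 3.236486); divide by 8.824324 → v3 = (0.761103, 1.000000, 0.366769)
Requested entry of v3: 479/1306 = 0.36677

0.36677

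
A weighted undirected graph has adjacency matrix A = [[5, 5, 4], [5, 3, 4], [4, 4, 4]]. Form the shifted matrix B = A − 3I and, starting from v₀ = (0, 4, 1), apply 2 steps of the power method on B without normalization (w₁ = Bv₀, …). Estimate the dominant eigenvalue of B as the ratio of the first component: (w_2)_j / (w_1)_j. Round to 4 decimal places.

μ ≈ 5.6667

B = A − 3I has rows (2, 5, 4); (5, 0, 4); (4, 4, 1)
w1 = Bv₀ = (24, 4, 17)
w2 = Bw1 = (136, 188, 129)
Ratio: 136/24 = 5.6667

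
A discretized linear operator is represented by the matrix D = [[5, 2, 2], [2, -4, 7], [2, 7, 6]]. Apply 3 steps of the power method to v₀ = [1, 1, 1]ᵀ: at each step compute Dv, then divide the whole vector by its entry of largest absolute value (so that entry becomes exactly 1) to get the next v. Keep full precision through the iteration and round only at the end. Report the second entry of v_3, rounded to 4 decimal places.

0.4340

Dv0 = (9.00000, 5.00000, 15.00000); divide by 15.00000 → v1 = (0.60000, 0.33333, 1.00000)
Dv1 = (5.66667, 6.86667, 9.53333); divide by 9.53333 → v2 = (0.59441, 0.72028, 1.00000)
Dv2 = (6.41259, 5.30769, 12.23077); divide by 12.23077 → v3 = (0.52430, 0.43396, 1.00000)
Requested entry of v3: 759/1749 = 0.4340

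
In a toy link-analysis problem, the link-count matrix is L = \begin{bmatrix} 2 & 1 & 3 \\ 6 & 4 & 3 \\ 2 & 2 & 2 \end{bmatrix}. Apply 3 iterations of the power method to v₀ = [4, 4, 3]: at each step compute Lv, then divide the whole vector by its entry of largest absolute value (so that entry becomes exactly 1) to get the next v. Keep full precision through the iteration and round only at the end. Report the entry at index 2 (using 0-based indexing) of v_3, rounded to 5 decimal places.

0.47866

Lv0 = (21.000000, 49.000000, 22.000000); divide by 49.000000 → v1 = (0.428571, 1.000000, 0.448980)
Lv1 = (3.204082, 7.918367, 3.755102); divide by 7.918367 → v2 = (0.404639, 1.000000, 0.474227)
Lv2 = (3.231959, 7.850515, 3.757732); divide by 7.850515 → v3 = (0.411687, 1.000000, 0.478661)
Requested entry of v3: 1458/3046 = 0.47866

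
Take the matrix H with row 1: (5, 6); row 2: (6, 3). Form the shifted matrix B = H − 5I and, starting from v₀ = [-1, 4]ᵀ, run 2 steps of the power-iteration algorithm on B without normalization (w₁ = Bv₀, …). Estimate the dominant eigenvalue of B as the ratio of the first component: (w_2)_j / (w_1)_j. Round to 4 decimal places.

B = H − 5I has rows (0, 6); (6, -2)
w1 = Bv₀ = (24, -14)
w2 = Bw1 = (-84, 172)
Ratio: -84/24 = -3.5000

-3.5000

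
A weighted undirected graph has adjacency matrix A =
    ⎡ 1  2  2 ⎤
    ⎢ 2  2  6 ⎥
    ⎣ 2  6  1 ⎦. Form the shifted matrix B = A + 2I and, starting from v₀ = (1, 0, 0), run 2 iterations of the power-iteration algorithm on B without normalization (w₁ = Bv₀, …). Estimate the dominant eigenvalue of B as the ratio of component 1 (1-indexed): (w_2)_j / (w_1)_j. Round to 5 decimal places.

μ ≈ 5.66667

B = A + 2I has rows (3, 2, 2); (2, 4, 6); (2, 6, 3)
w1 = Bv₀ = (3·1 + 2·0 + 2·0; 2·1 + 4·0 + 6·0; 2·1 + 6·0 + 3·0) = (3, 2, 2)
w2 = Bw1 = (3·3 + 2·2 + 2·2; 2·3 + 4·2 + 6·2; 2·3 + 6·2 + 3·2) = (17, 26, 24)
Ratio: 17/3 = 5.66667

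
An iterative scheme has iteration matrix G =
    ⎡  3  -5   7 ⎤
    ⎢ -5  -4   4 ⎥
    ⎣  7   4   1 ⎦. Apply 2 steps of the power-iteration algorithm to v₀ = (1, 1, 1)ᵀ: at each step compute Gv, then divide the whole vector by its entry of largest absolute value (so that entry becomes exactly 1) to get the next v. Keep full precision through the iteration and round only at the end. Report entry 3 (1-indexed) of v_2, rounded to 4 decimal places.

0.2177

Gv0 = (5.00000, -5.00000, 12.00000); divide by 12.00000 → v1 = (0.41667, -0.41667, 1.00000)
Gv1 = (10.33333, 3.58333, 2.25000); divide by 10.33333 → v2 = (1.00000, 0.34677, 0.21774)
Requested entry of v2: 27/124 = 0.2177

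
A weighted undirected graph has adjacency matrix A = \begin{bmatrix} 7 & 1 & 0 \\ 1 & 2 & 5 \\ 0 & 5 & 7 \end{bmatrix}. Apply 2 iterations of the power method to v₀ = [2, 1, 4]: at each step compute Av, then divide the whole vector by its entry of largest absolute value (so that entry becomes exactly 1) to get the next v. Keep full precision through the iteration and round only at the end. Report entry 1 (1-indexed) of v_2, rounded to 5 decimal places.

0.36752

Av0 = (15.000000, 24.000000, 33.000000); divide by 33.000000 → v1 = (0.454545, 0.727273, 1.000000)
Av1 = (3.909091, 6.909091, 10.636364); divide by 10.636364 → v2 = (0.367521, 0.649573, 1.000000)
Requested entry of v2: 129/351 = 0.36752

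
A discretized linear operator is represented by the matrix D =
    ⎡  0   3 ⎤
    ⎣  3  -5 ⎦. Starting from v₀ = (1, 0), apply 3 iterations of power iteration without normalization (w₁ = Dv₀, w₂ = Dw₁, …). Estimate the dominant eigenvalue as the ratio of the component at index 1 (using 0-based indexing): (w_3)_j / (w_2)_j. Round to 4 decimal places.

λ ≈ -6.8000

w1 = Dv₀ = (0, 3)
w2 = Dw1 = (9, -15)
w3 = Dw2 = (-45, 102)
Ratio at component: 102 / -15 = -6.8000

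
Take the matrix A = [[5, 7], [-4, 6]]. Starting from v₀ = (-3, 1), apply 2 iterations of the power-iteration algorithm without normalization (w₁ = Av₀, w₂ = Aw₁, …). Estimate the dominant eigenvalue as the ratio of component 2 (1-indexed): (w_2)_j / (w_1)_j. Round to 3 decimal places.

w1 = Av₀ = (-8, 18)
w2 = Aw1 = (86, 140)
Ratio at component: 140 / 18 = 7.778

7.778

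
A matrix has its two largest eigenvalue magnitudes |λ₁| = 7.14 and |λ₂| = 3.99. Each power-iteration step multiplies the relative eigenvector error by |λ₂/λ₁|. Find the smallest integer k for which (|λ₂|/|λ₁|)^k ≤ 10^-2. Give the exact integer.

8

|λ₂/λ₁| = 3.99/7.14 = 0.55882
Need k ≥ ln(10^-2) / ln(0.55882) = -4.6052 / -0.5819 ≈ 7.914
Smallest integer k satisfying the bound: 8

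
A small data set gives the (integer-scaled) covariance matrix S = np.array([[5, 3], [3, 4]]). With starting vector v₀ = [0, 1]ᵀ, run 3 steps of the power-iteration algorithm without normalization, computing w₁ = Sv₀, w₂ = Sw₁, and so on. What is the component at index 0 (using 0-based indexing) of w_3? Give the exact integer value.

w1 = Sv₀ = (5·0 + 3·1; 3·0 + 4·1) = (3, 4)
w2 = Sw1 = (5·3 + 3·4; 3·3 + 4·4) = (27, 25)
w3 = Sw2 = (210, 181)
The requested component of w3 is 210.

210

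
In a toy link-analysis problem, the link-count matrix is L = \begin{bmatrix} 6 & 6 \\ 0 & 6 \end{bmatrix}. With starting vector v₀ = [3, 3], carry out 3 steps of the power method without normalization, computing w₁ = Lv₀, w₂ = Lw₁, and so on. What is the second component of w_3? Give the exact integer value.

w1 = Lv₀ = (6·3 + 6·3; 0·3 + 6·3) = (36, 18)
w2 = Lw1 = (6·36 + 6·18; 0·36 + 6·18) = (324, 108)
w3 = Lw2 = (2592, 648)
The requested component of w3 is 648.

648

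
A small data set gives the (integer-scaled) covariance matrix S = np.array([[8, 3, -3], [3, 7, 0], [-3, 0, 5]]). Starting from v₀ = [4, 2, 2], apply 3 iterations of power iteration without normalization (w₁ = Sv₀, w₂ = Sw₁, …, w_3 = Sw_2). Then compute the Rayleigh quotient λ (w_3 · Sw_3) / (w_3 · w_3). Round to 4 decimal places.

11.3946

w1 = Sv₀ = (8·4 + 3·2 + (-3)·2; 3·4 + 7·2 + 0·2; (-3)·4 + 0·2 + 5·2) = (32, 26, -2)
w2 = Sw1 = (8·32 + 3·26 + (-3)·(-2); 3·32 + 7·26 + 0·(-2); (-3)·32 + 0·26 + 5·(-2)) = (340, 278, -106)
w3 = Sw2 = (3872, 2966, -1550)
Sw3 = (44524, 32378, -19366)
w3·Sw3 = 3872·44524 + 2966·32378 + (-1550)·(-19366) = 298447376; w3·w3 = 3872·3872 + 2966·2966 + (-1550)·(-1550) = 26192040
λ ≈ 298447376/26192040 = 11.3946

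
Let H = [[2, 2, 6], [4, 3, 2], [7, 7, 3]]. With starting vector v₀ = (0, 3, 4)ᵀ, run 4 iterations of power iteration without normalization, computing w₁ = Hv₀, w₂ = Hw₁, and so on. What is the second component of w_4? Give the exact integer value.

w1 = Hv₀ = (2·0 + 2·3 + 6·4; 4·0 + 3·3 + 2·4; 7·0 + 7·3 + 3·4) = (30, 17, 33)
w2 = Hw1 = (2·30 + 2·17 + 6·33; 4·30 + 3·17 + 2·33; 7·30 + 7·17 + 3·33) = (292, 237, 428)
w3 = Hw2 = (3626, 2735, 4987)
w4 = Hw3 = (42644, 32683, 59488)
The requested component of w4 is 32683.

32683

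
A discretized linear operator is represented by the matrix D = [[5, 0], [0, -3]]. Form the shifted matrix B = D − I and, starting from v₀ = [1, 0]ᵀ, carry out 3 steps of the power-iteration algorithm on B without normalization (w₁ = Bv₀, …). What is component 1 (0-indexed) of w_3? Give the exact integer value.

B = D − I has rows (4, 0); (0, -4)
w1 = Bv₀ = (4, 0)
w2 = Bw1 = (16, 0)
w3 = Bw2 = (64, 0)
Requested component of w3: 0

0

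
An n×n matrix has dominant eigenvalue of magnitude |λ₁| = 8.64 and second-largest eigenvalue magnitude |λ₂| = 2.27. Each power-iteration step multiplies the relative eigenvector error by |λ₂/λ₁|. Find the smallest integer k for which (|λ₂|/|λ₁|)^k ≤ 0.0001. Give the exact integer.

7

|λ₂/λ₁| = 2.27/8.64 = 0.26273
Need k ≥ ln(0.0001) / ln(0.26273) = -9.2103 / -1.3366 ≈ 6.891
Smallest integer k satisfying the bound: 7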